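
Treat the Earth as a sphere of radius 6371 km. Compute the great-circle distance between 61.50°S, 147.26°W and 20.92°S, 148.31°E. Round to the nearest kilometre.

6626 km

Δλ = 148.31 − -147.26 = 295.57°; wrapped into (−180°, 180°]: -64.43°.
Δφ = -20.92 − -61.50 = 40.58°.
a = sin²(Δφ/2) + cos φ₁ · cos φ₂ · sin²(Δλ/2) = 0.246917.
c = 2·atan2(√a, √(1−a)) = 1.04006 rad → d = 6371·c ≈ 6626.24 km.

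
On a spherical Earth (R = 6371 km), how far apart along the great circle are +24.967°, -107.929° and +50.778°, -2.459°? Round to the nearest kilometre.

8893 km

Δλ = -2.459 − -107.929 = 105.470°.
Δφ = 50.778 − 24.967 = 25.811°.
a = sin²(Δφ/2) + cos φ₁ · cos φ₂ · sin²(Δλ/2) = 0.412951.
c = 2·atan2(√a, √(1−a)) = 1.39581 rad → d = 6371·c ≈ 8892.69 km.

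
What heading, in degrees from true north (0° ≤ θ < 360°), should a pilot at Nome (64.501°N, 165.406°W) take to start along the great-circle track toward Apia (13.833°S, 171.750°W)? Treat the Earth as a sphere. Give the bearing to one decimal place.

186.3°

Δλ = -171.750 − -165.406 = -6.344°.
θ = atan2( sin Δλ · cos φ₂ , cos φ₁ · sin φ₂ − sin φ₁ · cos φ₂ · cos Δλ )
  = atan2(-0.10729, -0.97398) = -173.714° → normalised to [0°, 360°): 186.286°.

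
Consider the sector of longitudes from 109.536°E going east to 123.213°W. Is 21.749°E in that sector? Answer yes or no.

Band width going east from +109.536° to -123.213°: ((-123.213 − 109.536) mod 360) = 127.251°.
Offset of +21.749° east of the west edge: ((21.749 − 109.536) mod 360) = 272.213°.
272.213° > 127.251° ⇒ outside.

No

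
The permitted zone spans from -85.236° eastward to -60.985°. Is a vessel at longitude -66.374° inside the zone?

Band width going east from -85.236° to -60.985°: ((-60.985 − -85.236) mod 360) = 24.251°.
Offset of -66.374° east of the west edge: ((-66.374 − -85.236) mod 360) = 18.862°.
18.862° ≤ 24.251° ⇒ inside.

Yes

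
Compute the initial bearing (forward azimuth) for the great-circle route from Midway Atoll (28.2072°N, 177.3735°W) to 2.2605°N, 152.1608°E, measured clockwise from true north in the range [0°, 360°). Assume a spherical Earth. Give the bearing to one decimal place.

233.7°

Δλ = 152.1608 − -177.3735 = 329.5343°; wrapped into (−180°, 180°]: -30.4657°.
θ = atan2( sin Δλ · cos φ₂ , cos φ₁ · sin φ₂ − sin φ₁ · cos φ₂ · cos Δλ )
  = atan2(-0.50663, -0.37233) = -126.313° → normalised to [0°, 360°): 233.687°.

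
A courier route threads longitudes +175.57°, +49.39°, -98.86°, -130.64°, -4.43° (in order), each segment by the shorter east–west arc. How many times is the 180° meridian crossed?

Leg 1: +175.57° → +49.39°, shortest Δλ = -126.18° (west) — does not cross 180°.
Leg 2: +49.39° → -98.86°, shortest Δλ = -148.25° (west) — does not cross 180°.
Leg 3: -98.86° → -130.64°, shortest Δλ = -31.78° (west) — does not cross 180°.
Leg 4: -130.64° → -4.43°, shortest Δλ = 126.21° (east) — does not cross 180°.
Total crossings: 0.

0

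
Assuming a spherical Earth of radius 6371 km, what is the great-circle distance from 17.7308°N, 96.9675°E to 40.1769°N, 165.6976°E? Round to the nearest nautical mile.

3757 nmi

Δλ = 165.6976 − 96.9675 = 68.7301°.
Δφ = 40.1769 − 17.7308 = 22.4461°.
a = sin²(Δφ/2) + cos φ₁ · cos φ₂ · sin²(Δλ/2) = 0.269759.
c = 2·atan2(√a, √(1−a)) = 1.09226 rad → d = 6371·c ≈ 6958.78 km ≈ 3757.44 nmi.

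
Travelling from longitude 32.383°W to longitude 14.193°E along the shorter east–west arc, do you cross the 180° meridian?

No

Signed shortest Δλ = ((14.193 − -32.383 + 180) mod 360) − 180 = 46.576°.
Going east by 46.576° from -32.383° reaches +14.193° without touching 180°.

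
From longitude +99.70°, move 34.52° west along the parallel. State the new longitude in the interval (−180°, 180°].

+65.18°

Start at +99.70°; shift −34.52° → +65.18°.
+65.18° already lies in (−180°, 180°].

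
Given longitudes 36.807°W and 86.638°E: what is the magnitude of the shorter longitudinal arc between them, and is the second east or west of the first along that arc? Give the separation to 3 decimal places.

Raw difference: 86.638 − -36.807 = 123.445°.
Normalise into (−180°, 180°]: 123.445° stays 123.445°.
Positive ⇒ the second point lies to the east; separation 123.445°.

123.445° east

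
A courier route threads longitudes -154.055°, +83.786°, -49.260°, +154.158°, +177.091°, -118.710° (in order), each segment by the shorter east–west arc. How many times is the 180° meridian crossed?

Leg 1: -154.055° → +83.786°, shortest Δλ = -122.159° (west) — crosses 180°.
Leg 2: +83.786° → -49.260°, shortest Δλ = -133.046° (west) — does not cross 180°.
Leg 3: -49.260° → +154.158°, shortest Δλ = -156.582° (west) — crosses 180°.
Leg 4: +154.158° → +177.091°, shortest Δλ = 22.933° (east) — does not cross 180°.
Leg 5: +177.091° → -118.710°, shortest Δλ = 64.199° (east) — crosses 180°.
Total crossings: 3.

3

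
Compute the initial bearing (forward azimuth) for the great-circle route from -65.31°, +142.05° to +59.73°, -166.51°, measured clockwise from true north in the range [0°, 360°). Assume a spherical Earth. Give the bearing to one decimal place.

Δλ = -166.51 − 142.05 = -308.56°; wrapped into (−180°, 180°]: 51.44°.
θ = atan2( sin Δλ · cos φ₂ , cos φ₁ · sin φ₂ − sin φ₁ · cos φ₂ · cos Δλ )
  = atan2(0.39416, 0.64624) = 31.380° → normalised to [0°, 360°): 31.380°.

31.4°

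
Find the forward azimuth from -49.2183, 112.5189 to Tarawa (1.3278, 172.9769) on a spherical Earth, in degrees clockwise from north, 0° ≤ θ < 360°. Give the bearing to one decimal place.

Δλ = 172.9769 − 112.5189 = 60.4580°.
θ = atan2( sin Δλ · cos φ₂ , cos φ₁ · sin φ₂ − sin φ₁ · cos φ₂ · cos Δλ )
  = atan2(0.86976, 0.38838) = 65.937° → normalised to [0°, 360°): 65.937°.

65.9°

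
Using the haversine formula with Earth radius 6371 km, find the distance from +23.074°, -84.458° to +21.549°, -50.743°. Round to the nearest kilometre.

Δλ = -50.743 − -84.458 = 33.715°.
Δφ = 21.549 − 23.074 = -1.525°.
a = sin²(Δφ/2) + cos φ₁ · cos φ₂ · sin²(Δλ/2) = 0.072137.
c = 2·atan2(√a, √(1−a)) = 0.54385 rad → d = 6371·c ≈ 3464.84 km.

3465 km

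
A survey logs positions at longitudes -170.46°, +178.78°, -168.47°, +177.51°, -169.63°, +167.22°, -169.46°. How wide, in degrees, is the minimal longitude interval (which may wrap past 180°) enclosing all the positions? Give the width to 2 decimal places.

Sort the longitudes: -170.46°, -169.63°, -169.46°, -168.47°, +167.22°, +177.51°, +178.78°.
Eastward gaps between consecutive values (wrapping around): 0.83°, 0.17°, 0.99°, 335.69°, 10.29°, 1.27°, 10.76°.
Largest gap = 335.69° ⇒ minimal covering band is its complement: 360° − 335.69° = 24.31°.
Band runs from +167.22° eastward to -168.47°, crossing the antimeridian.

24.31°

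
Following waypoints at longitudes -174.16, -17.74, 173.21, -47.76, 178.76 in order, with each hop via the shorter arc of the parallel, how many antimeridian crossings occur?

3

Leg 1: -174.16° → -17.74°, shortest Δλ = 156.42° (east) — does not cross 180°.
Leg 2: -17.74° → +173.21°, shortest Δλ = -169.05° (west) — crosses 180°.
Leg 3: +173.21° → -47.76°, shortest Δλ = 139.03° (east) — crosses 180°.
Leg 4: -47.76° → +178.76°, shortest Δλ = -133.48° (west) — crosses 180°.
Total crossings: 3.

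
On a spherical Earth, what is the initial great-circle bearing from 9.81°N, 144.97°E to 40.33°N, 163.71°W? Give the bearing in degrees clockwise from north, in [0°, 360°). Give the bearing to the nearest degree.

Δλ = -163.71 − 144.97 = -308.68°; wrapped into (−180°, 180°]: 51.32°.
θ = atan2( sin Δλ · cos φ₂ , cos φ₁ · sin φ₂ − sin φ₁ · cos φ₂ · cos Δλ )
  = atan2(0.59511, 0.55655) = 46.918° → normalised to [0°, 360°): 46.918°.

47°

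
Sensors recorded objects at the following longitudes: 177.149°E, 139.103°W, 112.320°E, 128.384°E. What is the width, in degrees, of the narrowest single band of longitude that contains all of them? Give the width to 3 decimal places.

Sort the longitudes: -139.103°, +112.320°, +128.384°, +177.149°.
Eastward gaps between consecutive values (wrapping around): 251.423°, 16.064°, 48.765°, 43.748°.
Largest gap = 251.423° ⇒ minimal covering band is its complement: 360° − 251.423° = 108.577°.
Band runs from +112.320° eastward to -139.103°, crossing the antimeridian.

108.577°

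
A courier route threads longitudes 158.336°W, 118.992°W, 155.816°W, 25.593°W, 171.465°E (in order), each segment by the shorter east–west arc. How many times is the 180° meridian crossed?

Leg 1: -158.336° → -118.992°, shortest Δλ = 39.344° (east) — does not cross 180°.
Leg 2: -118.992° → -155.816°, shortest Δλ = -36.824° (west) — does not cross 180°.
Leg 3: -155.816° → -25.593°, shortest Δλ = 130.223° (east) — does not cross 180°.
Leg 4: -25.593° → +171.465°, shortest Δλ = -162.942° (west) — crosses 180°.
Total crossings: 1.

1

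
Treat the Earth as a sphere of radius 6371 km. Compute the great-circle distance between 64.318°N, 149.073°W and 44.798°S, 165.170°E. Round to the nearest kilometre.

12772 km

Δλ = 165.170 − -149.073 = 314.243°; wrapped into (−180°, 180°]: -45.757°.
Δφ = -44.798 − 64.318 = -109.116°.
a = sin²(Δφ/2) + cos φ₁ · cos φ₂ · sin²(Δλ/2) = 0.710222.
c = 2·atan2(√a, √(1−a)) = 2.00473 rad → d = 6371·c ≈ 12772.15 km.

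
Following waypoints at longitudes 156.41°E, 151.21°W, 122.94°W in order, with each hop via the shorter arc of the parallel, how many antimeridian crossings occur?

Leg 1: +156.41° → -151.21°, shortest Δλ = 52.38° (east) — crosses 180°.
Leg 2: -151.21° → -122.94°, shortest Δλ = 28.27° (east) — does not cross 180°.
Total crossings: 1.

1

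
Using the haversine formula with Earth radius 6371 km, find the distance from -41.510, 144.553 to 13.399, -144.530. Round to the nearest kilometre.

Δλ = -144.530 − 144.553 = -289.083°; wrapped into (−180°, 180°]: 70.917°.
Δφ = 13.399 − -41.510 = 54.909°.
a = sin²(Δφ/2) + cos φ₁ · cos φ₂ · sin²(Δλ/2) = 0.457710.
c = 2·atan2(√a, √(1−a)) = 1.48612 rad → d = 6371·c ≈ 9468.04 km.

9468 km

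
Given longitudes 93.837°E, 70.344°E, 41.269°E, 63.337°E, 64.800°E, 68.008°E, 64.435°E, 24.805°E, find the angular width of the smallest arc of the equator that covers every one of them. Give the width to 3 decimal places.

Sort the longitudes: +24.805°, +41.269°, +63.337°, +64.435°, +64.800°, +68.008°, +70.344°, +93.837°.
Eastward gaps between consecutive values (wrapping around): 16.464°, 22.068°, 1.098°, 0.365°, 3.208°, 2.336°, 23.493°, 290.968°.
Largest gap = 290.968° ⇒ minimal covering band is its complement: 360° − 290.968° = 69.032°.
Band runs from +24.805° eastward to +93.837°.

69.032°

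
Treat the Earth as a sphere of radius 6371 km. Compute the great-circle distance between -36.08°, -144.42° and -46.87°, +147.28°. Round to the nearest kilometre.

5632 km

Δλ = 147.28 − -144.42 = 291.70°; wrapped into (−180°, 180°]: -68.30°.
Δφ = -46.87 − -36.08 = -10.79°.
a = sin²(Δφ/2) + cos φ₁ · cos φ₂ · sin²(Δλ/2) = 0.182956.
c = 2·atan2(√a, √(1−a)) = 0.88397 rad → d = 6371·c ≈ 5631.76 km.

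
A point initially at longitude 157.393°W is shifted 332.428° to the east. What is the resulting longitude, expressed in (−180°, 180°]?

Start at -157.393°; shift +332.428° → +175.035°.
+175.035° already lies in (−180°, 180°].

175.035°E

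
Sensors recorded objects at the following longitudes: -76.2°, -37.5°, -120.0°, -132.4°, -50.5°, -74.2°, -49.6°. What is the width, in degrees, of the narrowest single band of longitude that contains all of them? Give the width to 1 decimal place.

Sort the longitudes: -132.4°, -120.0°, -76.2°, -74.2°, -50.5°, -49.6°, -37.5°.
Eastward gaps between consecutive values (wrapping around): 12.4°, 43.8°, 2.0°, 23.7°, 0.9°, 12.1°, 265.1°.
Largest gap = 265.1° ⇒ minimal covering band is its complement: 360° − 265.1° = 94.9°.
Band runs from -132.4° eastward to -37.5°.

94.9°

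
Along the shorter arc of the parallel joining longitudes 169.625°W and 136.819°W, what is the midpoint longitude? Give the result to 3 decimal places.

153.222°W

Signed shortest Δλ from -169.625° to -136.819° is +32.806°.
Midpoint longitude = -169.625° + (+32.806°)/2 = -169.625° + 16.403° = -153.222°.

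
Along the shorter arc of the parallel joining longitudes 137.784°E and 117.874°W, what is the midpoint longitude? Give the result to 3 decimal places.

170.045°W

Signed shortest Δλ from +137.784° to -117.874° is +104.342°.
Midpoint longitude = +137.784° + (+104.342°)/2 = +137.784° + 52.171° = +189.955°.
Normalise into (−180°, 180°]: -170.045°.
(The naïve average (+137.784 + -117.874)/2 = 9.955° is on the wrong side of the globe.)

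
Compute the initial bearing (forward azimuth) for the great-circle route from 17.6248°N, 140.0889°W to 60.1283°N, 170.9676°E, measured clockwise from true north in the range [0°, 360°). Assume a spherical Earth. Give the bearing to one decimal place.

Δλ = 170.9676 − -140.0889 = 311.0565°; wrapped into (−180°, 180°]: -48.9435°.
θ = atan2( sin Δλ · cos φ₂ , cos φ₁ · sin φ₂ − sin φ₁ · cos φ₂ · cos Δλ )
  = atan2(-0.37557, 0.72739) = -27.308° → normalised to [0°, 360°): 332.692°.

332.7°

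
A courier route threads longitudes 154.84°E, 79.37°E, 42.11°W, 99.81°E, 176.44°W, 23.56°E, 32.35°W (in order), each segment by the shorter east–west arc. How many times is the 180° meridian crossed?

Leg 1: +154.84° → +79.37°, shortest Δλ = -75.47° (west) — does not cross 180°.
Leg 2: +79.37° → -42.11°, shortest Δλ = -121.48° (west) — does not cross 180°.
Leg 3: -42.11° → +99.81°, shortest Δλ = 141.92° (east) — does not cross 180°.
Leg 4: +99.81° → -176.44°, shortest Δλ = 83.75° (east) — crosses 180°.
Leg 5: -176.44° → +23.56°, shortest Δλ = -160.0° (west) — crosses 180°.
Leg 6: +23.56° → -32.35°, shortest Δλ = -55.91° (west) — does not cross 180°.
Total crossings: 2.

2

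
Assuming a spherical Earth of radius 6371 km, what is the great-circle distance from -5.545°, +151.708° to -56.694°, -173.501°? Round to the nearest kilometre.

6452 km

Δλ = -173.501 − 151.708 = -325.209°; wrapped into (−180°, 180°]: 34.791°.
Δφ = -56.694 − -5.545 = -51.149°.
a = sin²(Δφ/2) + cos φ₁ · cos φ₂ · sin²(Δλ/2) = 0.235202.
c = 2·atan2(√a, √(1−a)) = 1.01267 rad → d = 6371·c ≈ 6451.73 km.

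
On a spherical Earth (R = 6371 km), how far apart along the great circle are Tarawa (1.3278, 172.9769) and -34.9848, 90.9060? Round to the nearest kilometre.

9371 km

Δλ = 90.9060 − 172.9769 = -82.0709°.
Δφ = -34.9848 − 1.3278 = -36.3126°.
a = sin²(Δφ/2) + cos φ₁ · cos φ₂ · sin²(Δλ/2) = 0.450148.
c = 2·atan2(√a, √(1−a)) = 1.47093 rad → d = 6371·c ≈ 9371.27 km.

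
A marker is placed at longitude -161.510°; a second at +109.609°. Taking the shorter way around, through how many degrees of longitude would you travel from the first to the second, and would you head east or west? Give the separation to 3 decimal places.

Raw difference: 109.609 − -161.510 = 271.119°.
Normalise into (−180°, 180°]: 271.119° − 360° = -88.881°.
Negative ⇒ the second point lies to the west; separation 88.881°.

88.881° west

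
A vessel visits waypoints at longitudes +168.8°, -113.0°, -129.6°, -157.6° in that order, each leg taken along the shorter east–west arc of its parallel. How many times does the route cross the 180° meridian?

1

Leg 1: +168.8° → -113.0°, shortest Δλ = 78.2° (east) — crosses 180°.
Leg 2: -113.0° → -129.6°, shortest Δλ = -16.6° (west) — does not cross 180°.
Leg 3: -129.6° → -157.6°, shortest Δλ = -28.0° (west) — does not cross 180°.
Total crossings: 1.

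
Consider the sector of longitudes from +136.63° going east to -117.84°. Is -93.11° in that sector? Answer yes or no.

Band width going east from +136.63° to -117.84°: ((-117.84 − 136.63) mod 360) = 105.53°.
Offset of -93.11° east of the west edge: ((-93.11 − 136.63) mod 360) = 130.26°.
130.26° > 105.53° ⇒ outside.

No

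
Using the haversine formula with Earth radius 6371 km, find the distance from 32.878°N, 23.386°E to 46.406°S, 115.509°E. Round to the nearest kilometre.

Δλ = 115.509 − 23.386 = 92.123°.
Δφ = -46.406 − 32.878 = -79.284°.
a = sin²(Δφ/2) + cos φ₁ · cos φ₂ · sin²(Δλ/2) = 0.707305.
c = 2·atan2(√a, √(1−a)) = 1.99831 rad → d = 6371·c ≈ 12731.24 km.

12731 km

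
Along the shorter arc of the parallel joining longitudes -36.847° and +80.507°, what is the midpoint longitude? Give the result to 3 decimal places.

Signed shortest Δλ from -36.847° to +80.507° is +117.354°.
Midpoint longitude = -36.847° + (+117.354°)/2 = -36.847° + 58.677° = +21.830°.

+21.830°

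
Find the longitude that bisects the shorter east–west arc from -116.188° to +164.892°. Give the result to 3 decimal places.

Signed shortest Δλ from -116.188° to +164.892° is -78.920°.
Midpoint longitude = -116.188° + (-78.920°)/2 = -116.188° − 39.460° = -155.648°.
(The naïve average (-116.188 + +164.892)/2 = 24.352° is on the wrong side of the globe.)

-155.648°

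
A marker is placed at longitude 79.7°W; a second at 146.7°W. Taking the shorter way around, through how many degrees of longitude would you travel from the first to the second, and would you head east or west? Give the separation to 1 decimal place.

Raw difference: -146.7 − -79.7 = -67.0°.
Normalise into (−180°, 180°]: -67.0° stays -67.0°.
Negative ⇒ the second point lies to the west; separation 67.0°.

67.0° west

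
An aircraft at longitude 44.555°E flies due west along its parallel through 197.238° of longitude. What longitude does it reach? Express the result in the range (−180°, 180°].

Start at +44.555°; shift −197.238° → -152.683°.
-152.683° already lies in (−180°, 180°].

152.683°W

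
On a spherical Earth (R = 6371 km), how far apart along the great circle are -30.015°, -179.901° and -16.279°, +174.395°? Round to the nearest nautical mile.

882 nmi

Δλ = 174.395 − -179.901 = 354.296°; wrapped into (−180°, 180°]: -5.704°.
Δφ = -16.279 − -30.015 = 13.736°.
a = sin²(Δφ/2) + cos φ₁ · cos φ₂ · sin²(Δλ/2) = 0.016358.
c = 2·atan2(√a, √(1−a)) = 0.25650 rad → d = 6371·c ≈ 1634.14 km ≈ 882.37 nmi.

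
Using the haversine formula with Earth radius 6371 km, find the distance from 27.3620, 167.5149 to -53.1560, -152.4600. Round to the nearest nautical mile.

Δλ = -152.4600 − 167.5149 = -319.9749°; wrapped into (−180°, 180°]: 40.0251°.
Δφ = -53.1560 − 27.3620 = -80.5180°.
a = sin²(Δφ/2) + cos φ₁ · cos φ₂ · sin²(Δλ/2) = 0.480003.
c = 2·atan2(√a, √(1−a)) = 1.53079 rad → d = 6371·c ≈ 9752.67 km ≈ 5266.02 nmi.

5266 nmi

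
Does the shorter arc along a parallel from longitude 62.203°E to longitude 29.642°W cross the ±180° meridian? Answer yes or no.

Signed shortest Δλ = ((-29.642 − 62.203 + 180) mod 360) − 180 = -91.845°.
Going west by 91.845° from +62.203° reaches -29.642° without touching 180°.

No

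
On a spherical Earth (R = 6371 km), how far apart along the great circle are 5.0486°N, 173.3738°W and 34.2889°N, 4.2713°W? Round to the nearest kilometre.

15494 km

Δλ = -4.2713 − -173.3738 = 169.1025°.
Δφ = 34.2889 − 5.0486 = 29.2403°.
a = sin²(Δφ/2) + cos φ₁ · cos φ₂ · sin²(Δλ/2) = 0.879292.
c = 2·atan2(√a, √(1−a)) = 2.43193 rad → d = 6371·c ≈ 15493.85 km.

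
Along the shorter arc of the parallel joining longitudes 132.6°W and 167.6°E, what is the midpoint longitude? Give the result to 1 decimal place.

Signed shortest Δλ from -132.6° to +167.6° is -59.8°.
Midpoint longitude = -132.6° + (-59.8°)/2 = -132.6° − 29.9° = -162.5°.
(The naïve average (-132.6 + +167.6)/2 = 17.5° is on the wrong side of the globe.)

162.5°W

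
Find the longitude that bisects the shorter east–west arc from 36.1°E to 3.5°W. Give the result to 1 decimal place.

Signed shortest Δλ from +36.1° to -3.5° is -39.6°.
Midpoint longitude = +36.1° + (-39.6°)/2 = +36.1° − 19.8° = +16.3°.

16.3°E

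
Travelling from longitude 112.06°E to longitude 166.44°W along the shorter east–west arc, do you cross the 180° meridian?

Yes

Naïve |-166.44 − 112.06| = 278.5° > 180°, so the shorter arc goes the other way round — across 180°.
Signed shortest Δλ = ((-166.44 − 112.06 + 180) mod 360) − 180 = 81.5°.
Going east by 81.5° from +112.06° passes through 180° before reaching -166.44°.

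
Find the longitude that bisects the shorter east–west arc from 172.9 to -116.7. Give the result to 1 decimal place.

-151.9°

Signed shortest Δλ from +172.9° to -116.7° is +70.4°.
Midpoint longitude = +172.9° + (+70.4°)/2 = +172.9° + 35.2° = +208.1°.
Normalise into (−180°, 180°]: -151.9°.
(The naïve average (+172.9 + -116.7)/2 = 28.1° is on the wrong side of the globe.)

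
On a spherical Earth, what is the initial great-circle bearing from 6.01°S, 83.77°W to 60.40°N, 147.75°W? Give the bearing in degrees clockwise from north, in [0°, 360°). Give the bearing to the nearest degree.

333°

Δλ = -147.75 − -83.77 = -63.98°.
θ = atan2( sin Δλ · cos φ₂ , cos φ₁ · sin φ₂ − sin φ₁ · cos φ₂ · cos Δλ )
  = atan2(-0.44388, 0.88740) = -26.574° → normalised to [0°, 360°): 333.426°.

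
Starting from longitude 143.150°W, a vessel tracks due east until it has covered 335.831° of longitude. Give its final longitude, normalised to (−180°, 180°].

Start at -143.150°; shift +335.831° → +192.681°.
+192.681° lies outside (−180°, 180°]; subtract 360° → -167.319°.

167.319°W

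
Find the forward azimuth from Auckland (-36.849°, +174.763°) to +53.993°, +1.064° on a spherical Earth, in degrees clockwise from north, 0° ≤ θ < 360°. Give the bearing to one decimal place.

Δλ = 1.064 − 174.763 = -173.699°.
θ = atan2( sin Δλ · cos φ₂ , cos φ₁ · sin φ₂ − sin φ₁ · cos φ₂ · cos Δλ )
  = atan2(-0.06452, 0.29690) = -12.261° → normalised to [0°, 360°): 347.739°.

347.7°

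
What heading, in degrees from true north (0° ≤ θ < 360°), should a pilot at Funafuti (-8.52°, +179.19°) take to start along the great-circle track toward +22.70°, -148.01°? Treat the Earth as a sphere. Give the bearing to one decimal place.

45.2°

Δλ = -148.01 − 179.19 = -327.20°; wrapped into (−180°, 180°]: 32.80°.
θ = atan2( sin Δλ · cos φ₂ , cos φ₁ · sin φ₂ − sin φ₁ · cos φ₂ · cos Δλ )
  = atan2(0.49975, 0.49653) = 45.185° → normalised to [0°, 360°): 45.185°.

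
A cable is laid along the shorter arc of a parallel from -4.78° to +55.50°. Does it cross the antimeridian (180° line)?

Signed shortest Δλ = ((55.50 − -4.78 + 180) mod 360) − 180 = 60.28°.
Going east by 60.28° from -4.78° reaches +55.50° without touching 180°.

No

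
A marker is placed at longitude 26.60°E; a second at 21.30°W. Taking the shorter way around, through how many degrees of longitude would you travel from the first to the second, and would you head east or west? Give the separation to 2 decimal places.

47.90° west

Raw difference: -21.30 − 26.60 = -47.9°.
Normalise into (−180°, 180°]: -47.9° stays -47.9°.
Negative ⇒ the second point lies to the west; separation 47.90°.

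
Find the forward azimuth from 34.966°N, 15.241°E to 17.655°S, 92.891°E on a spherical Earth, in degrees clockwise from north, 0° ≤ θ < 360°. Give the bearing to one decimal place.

Δλ = 92.891 − 15.241 = 77.650°.
θ = atan2( sin Δλ · cos φ₂ , cos φ₁ · sin φ₂ − sin φ₁ · cos φ₂ · cos Δλ )
  = atan2(0.93085, -0.36534) = 111.429° → normalised to [0°, 360°): 111.429°.

111.4°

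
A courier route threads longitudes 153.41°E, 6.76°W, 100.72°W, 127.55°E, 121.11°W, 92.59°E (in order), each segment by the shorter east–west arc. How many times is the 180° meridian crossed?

Leg 1: +153.41° → -6.76°, shortest Δλ = -160.17° (west) — does not cross 180°.
Leg 2: -6.76° → -100.72°, shortest Δλ = -93.96° (west) — does not cross 180°.
Leg 3: -100.72° → +127.55°, shortest Δλ = -131.73° (west) — crosses 180°.
Leg 4: +127.55° → -121.11°, shortest Δλ = 111.34° (east) — crosses 180°.
Leg 5: -121.11° → +92.59°, shortest Δλ = -146.3° (west) — crosses 180°.
Total crossings: 3.

3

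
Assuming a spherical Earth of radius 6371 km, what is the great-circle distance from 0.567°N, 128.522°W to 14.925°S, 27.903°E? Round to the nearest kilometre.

Δλ = 27.903 − -128.522 = 156.425°.
Δφ = -14.925 − 0.567 = -15.492°.
a = sin²(Δφ/2) + cos φ₁ · cos φ₂ · sin²(Δλ/2) = 0.944061.
c = 2·atan2(√a, √(1−a)) = 2.66404 rad → d = 6371·c ≈ 16972.60 km.

16973 km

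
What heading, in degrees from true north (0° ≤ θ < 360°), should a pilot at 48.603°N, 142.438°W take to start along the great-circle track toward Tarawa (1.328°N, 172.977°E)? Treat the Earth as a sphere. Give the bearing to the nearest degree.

Δλ = 172.977 − -142.438 = 315.415°; wrapped into (−180°, 180°]: -44.585°.
θ = atan2( sin Δλ · cos φ₂ , cos φ₁ · sin φ₂ − sin φ₁ · cos φ₂ · cos Δλ )
  = atan2(-0.70178, -0.51879) = -126.474° → normalised to [0°, 360°): 233.526°.

234°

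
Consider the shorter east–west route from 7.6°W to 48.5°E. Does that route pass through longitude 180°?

No

Signed shortest Δλ = ((48.5 − -7.6 + 180) mod 360) − 180 = 56.1°.
Going east by 56.1° from -7.6° reaches +48.5° without touching 180°.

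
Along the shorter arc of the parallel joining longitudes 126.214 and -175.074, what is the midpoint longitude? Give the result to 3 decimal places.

Signed shortest Δλ from +126.214° to -175.074° is +58.712°.
Midpoint longitude = +126.214° + (+58.712°)/2 = +126.214° + 29.356° = +155.570°.
(The naïve average (+126.214 + -175.074)/2 = -24.43° is on the wrong side of the globe.)

+155.570°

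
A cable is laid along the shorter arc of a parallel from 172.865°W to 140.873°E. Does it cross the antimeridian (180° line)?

Yes

Naïve |140.873 − -172.865| = 313.738° > 180°, so the shorter arc goes the other way round — across 180°.
Signed shortest Δλ = ((140.873 − -172.865 + 180) mod 360) − 180 = -46.262°.
Going west by 46.262° from -172.865° passes through 180° before reaching +140.873°.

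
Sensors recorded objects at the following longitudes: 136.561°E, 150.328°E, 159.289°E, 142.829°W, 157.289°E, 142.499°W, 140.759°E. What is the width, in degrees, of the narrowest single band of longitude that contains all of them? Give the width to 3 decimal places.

80.940°

Sort the longitudes: -142.829°, -142.499°, +136.561°, +140.759°, +150.328°, +157.289°, +159.289°.
Eastward gaps between consecutive values (wrapping around): 0.330°, 279.060°, 4.198°, 9.569°, 6.961°, 2.000°, 57.882°.
Largest gap = 279.060° ⇒ minimal covering band is its complement: 360° − 279.060° = 80.940°.
Band runs from +136.561° eastward to -142.499°, crossing the antimeridian.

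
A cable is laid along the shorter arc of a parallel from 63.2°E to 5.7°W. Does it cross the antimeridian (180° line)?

Signed shortest Δλ = ((-5.7 − 63.2 + 180) mod 360) − 180 = -68.9°.
Going west by 68.9° from +63.2° reaches -5.7° without touching 180°.

No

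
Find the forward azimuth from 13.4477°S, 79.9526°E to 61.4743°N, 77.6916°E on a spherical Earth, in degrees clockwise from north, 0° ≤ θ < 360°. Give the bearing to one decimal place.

358.9°

Δλ = 77.6916 − 79.9526 = -2.2610°.
θ = atan2( sin Δλ · cos φ₂ , cos φ₁ · sin φ₂ − sin φ₁ · cos φ₂ · cos Δλ )
  = atan2(-0.01884, 0.96549) = -1.118° → normalised to [0°, 360°): 358.882°.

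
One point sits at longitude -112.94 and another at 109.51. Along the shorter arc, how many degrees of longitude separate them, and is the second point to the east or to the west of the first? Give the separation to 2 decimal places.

Raw difference: 109.51 − -112.94 = 222.45°.
Normalise into (−180°, 180°]: 222.45° − 360° = -137.55°.
Negative ⇒ the second point lies to the west; separation 137.55°.

137.55° west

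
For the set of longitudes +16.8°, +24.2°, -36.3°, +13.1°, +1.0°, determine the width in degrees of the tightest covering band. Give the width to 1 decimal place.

Sort the longitudes: -36.3°, +1.0°, +13.1°, +16.8°, +24.2°.
Eastward gaps between consecutive values (wrapping around): 37.3°, 12.1°, 3.7°, 7.4°, 299.5°.
Largest gap = 299.5° ⇒ minimal covering band is its complement: 360° − 299.5° = 60.5°.
Band runs from -36.3° eastward to +24.2°.

60.5°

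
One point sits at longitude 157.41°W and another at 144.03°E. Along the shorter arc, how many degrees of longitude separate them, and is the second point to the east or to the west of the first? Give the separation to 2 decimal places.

58.56° west

Raw difference: 144.03 − -157.41 = 301.44°.
Normalise into (−180°, 180°]: 301.44° − 360° = -58.56°.
Negative ⇒ the second point lies to the west; separation 58.56°.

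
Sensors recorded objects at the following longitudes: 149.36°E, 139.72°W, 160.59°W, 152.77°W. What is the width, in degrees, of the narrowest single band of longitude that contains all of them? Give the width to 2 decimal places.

70.92°

Sort the longitudes: -160.59°, -152.77°, -139.72°, +149.36°.
Eastward gaps between consecutive values (wrapping around): 7.82°, 13.05°, 289.08°, 50.05°.
Largest gap = 289.08° ⇒ minimal covering band is its complement: 360° − 289.08° = 70.92°.
Band runs from +149.36° eastward to -139.72°, crossing the antimeridian.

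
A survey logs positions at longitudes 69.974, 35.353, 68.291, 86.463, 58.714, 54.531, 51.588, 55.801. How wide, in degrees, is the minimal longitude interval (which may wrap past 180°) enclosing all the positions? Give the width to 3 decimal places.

Sort the longitudes: +35.353°, +51.588°, +54.531°, +55.801°, +58.714°, +68.291°, +69.974°, +86.463°.
Eastward gaps between consecutive values (wrapping around): 16.235°, 2.943°, 1.270°, 2.913°, 9.577°, 1.683°, 16.489°, 308.890°.
Largest gap = 308.890° ⇒ minimal covering band is its complement: 360° − 308.890° = 51.110°.
Band runs from +35.353° eastward to +86.463°.

51.110°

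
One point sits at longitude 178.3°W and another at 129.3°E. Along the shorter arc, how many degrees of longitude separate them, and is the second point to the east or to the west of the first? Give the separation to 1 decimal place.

Raw difference: 129.3 − -178.3 = 307.6°.
Normalise into (−180°, 180°]: 307.6° − 360° = -52.4°.
Negative ⇒ the second point lies to the west; separation 52.4°.

52.4° west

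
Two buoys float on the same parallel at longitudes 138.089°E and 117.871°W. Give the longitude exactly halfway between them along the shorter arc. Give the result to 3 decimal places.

Signed shortest Δλ from +138.089° to -117.871° is +104.040°.
Midpoint longitude = +138.089° + (+104.040°)/2 = +138.089° + 52.020° = +190.109°.
Normalise into (−180°, 180°]: -169.891°.
(The naïve average (+138.089 + -117.871)/2 = 10.109° is on the wrong side of the globe.)

169.891°W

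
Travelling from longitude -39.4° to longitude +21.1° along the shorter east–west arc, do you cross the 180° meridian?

No

Signed shortest Δλ = ((21.1 − -39.4 + 180) mod 360) − 180 = 60.5°.
Going east by 60.5° from -39.4° reaches +21.1° without touching 180°.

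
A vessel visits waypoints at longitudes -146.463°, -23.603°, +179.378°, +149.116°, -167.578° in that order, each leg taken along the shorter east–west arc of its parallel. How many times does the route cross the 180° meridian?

Leg 1: -146.463° → -23.603°, shortest Δλ = 122.86° (east) — does not cross 180°.
Leg 2: -23.603° → +179.378°, shortest Δλ = -157.019° (west) — crosses 180°.
Leg 3: +179.378° → +149.116°, shortest Δλ = -30.262° (west) — does not cross 180°.
Leg 4: +149.116° → -167.578°, shortest Δλ = 43.306° (east) — crosses 180°.
Total crossings: 2.

2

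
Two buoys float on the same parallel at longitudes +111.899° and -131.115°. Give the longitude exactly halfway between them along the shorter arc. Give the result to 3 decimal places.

+170.392°

Signed shortest Δλ from +111.899° to -131.115° is +116.986°.
Midpoint longitude = +111.899° + (+116.986°)/2 = +111.899° + 58.493° = +170.392°.
(The naïve average (+111.899 + -131.115)/2 = -9.608° is on the wrong side of the globe.)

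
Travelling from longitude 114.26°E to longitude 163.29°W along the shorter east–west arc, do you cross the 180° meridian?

Yes

Naïve |-163.29 − 114.26| = 277.55° > 180°, so the shorter arc goes the other way round — across 180°.
Signed shortest Δλ = ((-163.29 − 114.26 + 180) mod 360) − 180 = 82.45°.
Going east by 82.45° from +114.26° passes through 180° before reaching -163.29°.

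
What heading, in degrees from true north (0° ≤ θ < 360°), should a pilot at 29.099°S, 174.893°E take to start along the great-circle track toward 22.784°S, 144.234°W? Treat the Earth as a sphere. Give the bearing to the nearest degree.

Δλ = -144.234 − 174.893 = -319.127°; wrapped into (−180°, 180°]: 40.873°.
θ = atan2( sin Δλ · cos φ₂ , cos φ₁ · sin φ₂ − sin φ₁ · cos φ₂ · cos Δλ )
  = atan2(0.60332, 0.00066) = 89.937° → normalised to [0°, 360°): 89.937°.

90°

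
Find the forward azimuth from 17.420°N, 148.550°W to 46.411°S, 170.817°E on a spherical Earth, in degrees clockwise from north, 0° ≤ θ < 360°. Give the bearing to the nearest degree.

Δλ = 170.817 − -148.550 = 319.367°; wrapped into (−180°, 180°]: -40.633°.
θ = atan2( sin Δλ · cos φ₂ , cos φ₁ · sin φ₂ − sin φ₁ · cos φ₂ · cos Δλ )
  = atan2(-0.44900, -0.84773) = -152.092° → normalised to [0°, 360°): 207.908°.

208°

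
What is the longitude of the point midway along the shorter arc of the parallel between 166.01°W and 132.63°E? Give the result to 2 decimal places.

Signed shortest Δλ from -166.01° to +132.63° is -61.36°.
Midpoint longitude = -166.01° + (-61.36°)/2 = -166.01° − 30.68° = -196.69°.
Normalise into (−180°, 180°]: +163.31°.
(The naïve average (-166.01 + +132.63)/2 = -16.69° is on the wrong side of the globe.)

163.31°E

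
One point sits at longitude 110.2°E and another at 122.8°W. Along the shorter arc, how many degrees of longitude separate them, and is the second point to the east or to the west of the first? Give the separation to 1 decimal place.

127.0° east

Raw difference: -122.8 − 110.2 = -233.0°.
Normalise into (−180°, 180°]: -233.0° + 360° = 127.0°.
Positive ⇒ the second point lies to the east; separation 127.0°.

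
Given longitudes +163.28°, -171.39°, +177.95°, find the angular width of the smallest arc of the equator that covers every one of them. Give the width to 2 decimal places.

25.33°

Sort the longitudes: -171.39°, +163.28°, +177.95°.
Eastward gaps between consecutive values (wrapping around): 334.67°, 14.67°, 10.66°.
Largest gap = 334.67° ⇒ minimal covering band is its complement: 360° − 334.67° = 25.33°.
Band runs from +163.28° eastward to -171.39°, crossing the antimeridian.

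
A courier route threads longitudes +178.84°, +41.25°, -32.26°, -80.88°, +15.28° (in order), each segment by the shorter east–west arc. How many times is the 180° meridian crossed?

Leg 1: +178.84° → +41.25°, shortest Δλ = -137.59° (west) — does not cross 180°.
Leg 2: +41.25° → -32.26°, shortest Δλ = -73.51° (west) — does not cross 180°.
Leg 3: -32.26° → -80.88°, shortest Δλ = -48.62° (west) — does not cross 180°.
Leg 4: -80.88° → +15.28°, shortest Δλ = 96.16° (east) — does not cross 180°.
Total crossings: 0.

0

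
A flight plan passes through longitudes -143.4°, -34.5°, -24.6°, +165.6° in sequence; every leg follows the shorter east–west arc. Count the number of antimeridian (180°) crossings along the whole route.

1

Leg 1: -143.4° → -34.5°, shortest Δλ = 108.9° (east) — does not cross 180°.
Leg 2: -34.5° → -24.6°, shortest Δλ = 9.9° (east) — does not cross 180°.
Leg 3: -24.6° → +165.6°, shortest Δλ = -169.8° (west) — crosses 180°.
Total crossings: 1.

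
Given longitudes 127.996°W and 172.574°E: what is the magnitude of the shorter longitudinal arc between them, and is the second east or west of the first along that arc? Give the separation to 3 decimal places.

59.430° west

Raw difference: 172.574 − -127.996 = 300.57°.
Normalise into (−180°, 180°]: 300.57° − 360° = -59.43°.
Negative ⇒ the second point lies to the west; separation 59.430°.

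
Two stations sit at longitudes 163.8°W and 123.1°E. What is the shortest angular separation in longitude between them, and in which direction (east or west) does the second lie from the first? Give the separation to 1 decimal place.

73.1° west

Raw difference: 123.1 − -163.8 = 286.9°.
Normalise into (−180°, 180°]: 286.9° − 360° = -73.1°.
Negative ⇒ the second point lies to the west; separation 73.1°.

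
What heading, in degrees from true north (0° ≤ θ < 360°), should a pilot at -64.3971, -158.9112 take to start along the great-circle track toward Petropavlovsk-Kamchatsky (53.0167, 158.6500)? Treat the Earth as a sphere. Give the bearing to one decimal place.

Δλ = 158.6500 − -158.9112 = 317.5612°; wrapped into (−180°, 180°]: -42.4388°.
θ = atan2( sin Δλ · cos φ₂ , cos φ₁ · sin φ₂ − sin φ₁ · cos φ₂ · cos Δλ )
  = atan2(-0.40595, 0.74557) = -28.568° → normalised to [0°, 360°): 331.432°.

331.4°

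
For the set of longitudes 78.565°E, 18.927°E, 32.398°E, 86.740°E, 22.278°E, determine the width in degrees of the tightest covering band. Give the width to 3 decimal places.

Sort the longitudes: +18.927°, +22.278°, +32.398°, +78.565°, +86.740°.
Eastward gaps between consecutive values (wrapping around): 3.351°, 10.120°, 46.167°, 8.175°, 292.187°.
Largest gap = 292.187° ⇒ minimal covering band is its complement: 360° − 292.187° = 67.813°.
Band runs from +18.927° eastward to +86.740°.

67.813°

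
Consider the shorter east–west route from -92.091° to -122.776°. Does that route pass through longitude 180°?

Signed shortest Δλ = ((-122.776 − -92.091 + 180) mod 360) − 180 = -30.685°.
Going west by 30.685° from -92.091° reaches -122.776° without touching 180°.

No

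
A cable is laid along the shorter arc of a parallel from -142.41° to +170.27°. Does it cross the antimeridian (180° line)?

Yes

Naïve |170.27 − -142.41| = 312.68° > 180°, so the shorter arc goes the other way round — across 180°.
Signed shortest Δλ = ((170.27 − -142.41 + 180) mod 360) − 180 = -47.32°.
Going west by 47.32° from -142.41° passes through 180° before reaching +170.27°.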